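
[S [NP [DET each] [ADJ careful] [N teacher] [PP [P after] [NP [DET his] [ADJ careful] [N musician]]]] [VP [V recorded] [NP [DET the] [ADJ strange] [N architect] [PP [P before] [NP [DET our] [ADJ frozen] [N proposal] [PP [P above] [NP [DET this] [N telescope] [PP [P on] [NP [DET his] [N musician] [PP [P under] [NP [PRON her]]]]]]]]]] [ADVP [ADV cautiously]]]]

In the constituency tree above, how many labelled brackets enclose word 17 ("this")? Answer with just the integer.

8

Counting open brackets not yet closed at "this": [S [VP [NP [PP [NP [PP [NP [DET = 8.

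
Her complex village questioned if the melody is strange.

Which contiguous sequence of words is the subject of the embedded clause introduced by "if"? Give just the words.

the melody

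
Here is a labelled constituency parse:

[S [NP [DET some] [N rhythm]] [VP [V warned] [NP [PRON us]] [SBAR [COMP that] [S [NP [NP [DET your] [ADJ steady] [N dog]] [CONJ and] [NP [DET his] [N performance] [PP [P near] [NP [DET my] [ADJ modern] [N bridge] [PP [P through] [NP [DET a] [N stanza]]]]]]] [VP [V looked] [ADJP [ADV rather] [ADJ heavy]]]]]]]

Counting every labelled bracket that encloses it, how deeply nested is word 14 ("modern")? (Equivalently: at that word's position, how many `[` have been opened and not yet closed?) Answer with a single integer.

The word sits inside ADJ, which is inside NP, inside PP, inside NP, inside NP, inside S, inside SBAR, inside VP, inside S — 9 brackets in all.

9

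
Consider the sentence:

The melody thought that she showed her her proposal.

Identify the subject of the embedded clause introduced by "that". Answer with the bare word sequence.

she

"she" is the NP that combines with the VP headed by "showed" to form the embedded clause introduced by "that" — the subject.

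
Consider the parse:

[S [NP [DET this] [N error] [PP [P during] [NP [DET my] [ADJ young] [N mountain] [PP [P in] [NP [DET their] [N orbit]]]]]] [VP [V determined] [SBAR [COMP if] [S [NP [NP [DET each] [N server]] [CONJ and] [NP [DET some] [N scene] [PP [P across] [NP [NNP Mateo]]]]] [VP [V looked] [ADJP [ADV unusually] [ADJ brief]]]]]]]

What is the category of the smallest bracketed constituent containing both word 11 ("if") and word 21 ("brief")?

SBAR

The smallest bracket enclosing both words is [SBAR if each server and some scene across Mateo looked unusually brief], so the label is SBAR.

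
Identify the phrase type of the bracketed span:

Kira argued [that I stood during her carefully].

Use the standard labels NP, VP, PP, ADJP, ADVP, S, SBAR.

The span is built around the complementizer "that" — a subordinate clause (SBAR).

SBAR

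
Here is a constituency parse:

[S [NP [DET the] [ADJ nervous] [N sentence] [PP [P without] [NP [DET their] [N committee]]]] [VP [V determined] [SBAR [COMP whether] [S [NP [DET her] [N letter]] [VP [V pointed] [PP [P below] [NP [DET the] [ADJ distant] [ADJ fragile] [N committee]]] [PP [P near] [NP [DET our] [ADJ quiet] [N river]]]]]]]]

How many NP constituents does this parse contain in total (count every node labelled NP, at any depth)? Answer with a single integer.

5

Listing each NP by its span: [NP the nervous sentence without their committee]; [NP their committee]; [NP her letter]; [NP the distant fragile committee]; [NP our quiet river] — that makes 5.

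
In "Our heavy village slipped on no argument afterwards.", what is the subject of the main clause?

In the main clause the verb is "slipped"; the NP preceding it, "our heavy village", is the subject.

our heavy village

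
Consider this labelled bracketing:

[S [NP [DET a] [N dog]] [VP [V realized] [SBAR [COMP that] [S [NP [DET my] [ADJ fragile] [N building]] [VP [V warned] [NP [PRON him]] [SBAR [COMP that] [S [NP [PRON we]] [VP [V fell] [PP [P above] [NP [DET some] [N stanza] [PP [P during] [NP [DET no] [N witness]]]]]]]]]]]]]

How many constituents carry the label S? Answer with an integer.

3

Listing each S by its span: [S a dog realized that my fragile building warned him that we fell above some stanza during no witness]; [S my fragile building warned him that we fell above some stanza during no witness]; [S we fell above some stanza during no witness] — that makes 3.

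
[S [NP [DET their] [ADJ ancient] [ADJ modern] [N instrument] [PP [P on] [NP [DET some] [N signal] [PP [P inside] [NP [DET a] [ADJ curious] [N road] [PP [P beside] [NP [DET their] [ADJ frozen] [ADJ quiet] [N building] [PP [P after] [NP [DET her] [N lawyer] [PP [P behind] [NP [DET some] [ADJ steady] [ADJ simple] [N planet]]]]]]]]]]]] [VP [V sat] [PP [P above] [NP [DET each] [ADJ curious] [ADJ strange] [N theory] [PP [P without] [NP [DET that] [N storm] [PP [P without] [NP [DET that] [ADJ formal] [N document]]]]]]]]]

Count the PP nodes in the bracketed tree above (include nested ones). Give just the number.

The PP constituents are: [PP on some signal inside a curious road beside their frozen quiet building after her lawyer behind some steady simple planet]; [PP inside a curious road beside their frozen quiet building after her lawyer behind some steady simple planet]; [PP beside their frozen quiet building after her lawyer behind some steady simple planet]; [PP after her lawyer behind some steady simple planet]; [PP behind some steady simple planet]; [PP above each curious strange theory without that storm without that formal document] …. Total: 8.

8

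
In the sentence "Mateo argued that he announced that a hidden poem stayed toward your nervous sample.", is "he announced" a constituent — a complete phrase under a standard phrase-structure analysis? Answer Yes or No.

No

"he" belongs to the noun phrase "he" while "announced" belongs to the verb phrase "announced that a hidden poem stayed toward your nervous sample"; a span that runs across that boundary is not a single phrase.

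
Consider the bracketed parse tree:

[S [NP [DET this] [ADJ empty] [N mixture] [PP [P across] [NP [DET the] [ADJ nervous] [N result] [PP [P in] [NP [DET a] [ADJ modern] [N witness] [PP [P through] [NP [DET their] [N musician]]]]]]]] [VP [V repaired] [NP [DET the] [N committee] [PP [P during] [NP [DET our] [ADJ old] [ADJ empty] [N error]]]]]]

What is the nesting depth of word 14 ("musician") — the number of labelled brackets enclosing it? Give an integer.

9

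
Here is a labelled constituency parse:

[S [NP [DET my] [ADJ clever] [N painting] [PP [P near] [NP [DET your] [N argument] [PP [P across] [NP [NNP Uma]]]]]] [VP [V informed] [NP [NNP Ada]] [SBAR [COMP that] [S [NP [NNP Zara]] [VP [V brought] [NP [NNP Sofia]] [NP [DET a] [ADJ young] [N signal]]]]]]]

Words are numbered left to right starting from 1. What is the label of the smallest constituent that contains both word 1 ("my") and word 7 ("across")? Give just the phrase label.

Both words fall inside [NP my clever painting near your argument across Uma] (words 1–8), and no smaller constituent contains them both. Label: NP.

NP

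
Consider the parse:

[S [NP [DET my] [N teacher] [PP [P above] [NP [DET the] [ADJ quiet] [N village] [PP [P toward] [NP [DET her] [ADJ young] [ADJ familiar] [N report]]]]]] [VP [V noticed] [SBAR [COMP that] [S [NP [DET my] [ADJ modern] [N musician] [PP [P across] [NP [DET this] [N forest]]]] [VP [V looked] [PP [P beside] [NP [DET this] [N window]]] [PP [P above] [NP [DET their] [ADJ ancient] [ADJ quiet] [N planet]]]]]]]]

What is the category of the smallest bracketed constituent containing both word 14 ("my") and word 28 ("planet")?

S

Both words fall inside [S my modern musician across this forest looked beside this window above their ancient quiet planet] (words 14–28), and no smaller constituent contains them both. Label: S.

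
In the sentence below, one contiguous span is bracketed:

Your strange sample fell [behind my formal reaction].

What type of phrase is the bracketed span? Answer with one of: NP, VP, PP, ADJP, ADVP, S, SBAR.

PP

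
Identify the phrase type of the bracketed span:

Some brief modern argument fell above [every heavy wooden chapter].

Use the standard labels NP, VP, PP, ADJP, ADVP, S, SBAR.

The bracketed span "every heavy wooden chapter" is headed by "chapter", making it a noun phrase (NP).

NP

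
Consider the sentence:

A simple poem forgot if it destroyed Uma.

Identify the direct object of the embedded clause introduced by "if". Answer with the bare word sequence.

Uma

The verb of the embedded clause introduced by "if" is "destroyed"; its direct object is the NP "Uma".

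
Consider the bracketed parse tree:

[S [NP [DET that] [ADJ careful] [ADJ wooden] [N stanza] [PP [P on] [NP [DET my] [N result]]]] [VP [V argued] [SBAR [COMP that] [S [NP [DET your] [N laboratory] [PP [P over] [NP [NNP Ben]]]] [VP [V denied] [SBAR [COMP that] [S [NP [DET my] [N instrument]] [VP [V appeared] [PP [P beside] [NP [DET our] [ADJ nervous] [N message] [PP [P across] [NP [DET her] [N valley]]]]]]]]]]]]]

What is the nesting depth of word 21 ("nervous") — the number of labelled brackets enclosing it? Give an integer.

11

The word sits inside ADJ, which is inside NP, inside PP, inside VP, inside S, inside SBAR, inside VP, inside S, inside SBAR, inside VP, inside S — 11 brackets in all.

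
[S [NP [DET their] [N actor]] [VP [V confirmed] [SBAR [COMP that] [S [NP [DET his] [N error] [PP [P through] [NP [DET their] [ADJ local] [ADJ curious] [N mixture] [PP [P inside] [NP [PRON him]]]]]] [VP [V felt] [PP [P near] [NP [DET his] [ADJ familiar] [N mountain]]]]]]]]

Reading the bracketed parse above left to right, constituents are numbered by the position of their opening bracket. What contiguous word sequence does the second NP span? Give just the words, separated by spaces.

In left-to-right order the NP constituents are "their actor"; "his error through their local curious mixture inside him"; "their local curious mixture inside him"; "him"; "his familiar mountain". Number 2 is "his error through their local curious mixture inside him".

his error through their local curious mixture inside him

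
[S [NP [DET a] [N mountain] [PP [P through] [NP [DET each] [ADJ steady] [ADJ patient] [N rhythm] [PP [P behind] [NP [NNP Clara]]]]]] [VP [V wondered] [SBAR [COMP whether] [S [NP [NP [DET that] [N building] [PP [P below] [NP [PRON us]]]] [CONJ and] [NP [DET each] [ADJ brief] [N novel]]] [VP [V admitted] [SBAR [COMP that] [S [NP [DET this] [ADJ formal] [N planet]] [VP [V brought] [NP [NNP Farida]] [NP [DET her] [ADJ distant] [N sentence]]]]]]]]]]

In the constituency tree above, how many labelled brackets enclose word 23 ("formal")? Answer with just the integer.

Counting open brackets not yet closed at "formal": [S [VP [SBAR [S [VP [SBAR [S [NP [ADJ = 9.

9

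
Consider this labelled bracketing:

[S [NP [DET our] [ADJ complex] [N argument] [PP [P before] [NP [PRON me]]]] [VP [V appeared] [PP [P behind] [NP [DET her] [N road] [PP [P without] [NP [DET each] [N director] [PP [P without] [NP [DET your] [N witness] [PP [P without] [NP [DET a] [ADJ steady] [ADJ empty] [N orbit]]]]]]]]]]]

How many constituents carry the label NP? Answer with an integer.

6

The NP constituents are: [NP our complex argument before me]; [NP me]; [NP her road without each director without your witness without a steady empty orbit]; [NP each director without your witness without a steady empty orbit]; [NP your witness without a steady empty orbit]; [NP a steady empty orbit]. Total: 6.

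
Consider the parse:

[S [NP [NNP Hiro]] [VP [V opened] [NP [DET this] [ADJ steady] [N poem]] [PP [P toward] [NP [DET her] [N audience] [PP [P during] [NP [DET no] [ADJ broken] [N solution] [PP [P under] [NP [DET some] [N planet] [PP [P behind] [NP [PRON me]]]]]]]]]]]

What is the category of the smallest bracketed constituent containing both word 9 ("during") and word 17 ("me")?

PP

The smallest bracket enclosing both words is [PP during no broken solution under some planet behind me], so the label is PP.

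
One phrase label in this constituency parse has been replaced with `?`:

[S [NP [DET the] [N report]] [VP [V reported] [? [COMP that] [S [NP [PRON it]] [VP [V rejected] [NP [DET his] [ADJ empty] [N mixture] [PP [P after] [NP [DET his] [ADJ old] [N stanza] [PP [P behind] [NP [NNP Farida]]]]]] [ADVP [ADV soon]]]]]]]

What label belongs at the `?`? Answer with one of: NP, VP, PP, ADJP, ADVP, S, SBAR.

SBAR

Looking at what the `?` directly dominates — COMP 'that', S — this is a subordinate clause (SBAR).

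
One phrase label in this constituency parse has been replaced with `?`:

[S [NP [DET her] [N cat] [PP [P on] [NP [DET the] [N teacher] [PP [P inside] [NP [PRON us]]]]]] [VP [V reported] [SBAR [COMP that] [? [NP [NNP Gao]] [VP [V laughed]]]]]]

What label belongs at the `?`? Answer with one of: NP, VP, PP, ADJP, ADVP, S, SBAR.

Looking at what the `?` directly dominates — NP, VP — this is a clause (S).

S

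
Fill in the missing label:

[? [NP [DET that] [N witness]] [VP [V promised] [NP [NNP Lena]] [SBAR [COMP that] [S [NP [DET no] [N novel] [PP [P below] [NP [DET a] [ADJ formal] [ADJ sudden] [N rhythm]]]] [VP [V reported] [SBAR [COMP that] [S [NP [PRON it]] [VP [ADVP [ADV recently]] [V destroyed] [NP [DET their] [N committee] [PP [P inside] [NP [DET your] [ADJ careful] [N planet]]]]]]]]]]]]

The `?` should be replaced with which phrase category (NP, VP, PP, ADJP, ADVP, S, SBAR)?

S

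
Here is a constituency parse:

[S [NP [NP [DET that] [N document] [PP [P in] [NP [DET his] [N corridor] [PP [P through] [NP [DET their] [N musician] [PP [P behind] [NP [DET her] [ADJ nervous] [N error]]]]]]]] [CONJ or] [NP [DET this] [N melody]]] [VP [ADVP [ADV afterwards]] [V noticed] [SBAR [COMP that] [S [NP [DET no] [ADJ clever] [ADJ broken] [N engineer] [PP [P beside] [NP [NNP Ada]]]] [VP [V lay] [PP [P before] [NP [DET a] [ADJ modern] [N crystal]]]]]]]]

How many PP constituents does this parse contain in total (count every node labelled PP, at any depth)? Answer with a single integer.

5

Scanning left to right, an opening `[PP` appears at word positions 3, 6, 9, 23, 26 — 5 in total.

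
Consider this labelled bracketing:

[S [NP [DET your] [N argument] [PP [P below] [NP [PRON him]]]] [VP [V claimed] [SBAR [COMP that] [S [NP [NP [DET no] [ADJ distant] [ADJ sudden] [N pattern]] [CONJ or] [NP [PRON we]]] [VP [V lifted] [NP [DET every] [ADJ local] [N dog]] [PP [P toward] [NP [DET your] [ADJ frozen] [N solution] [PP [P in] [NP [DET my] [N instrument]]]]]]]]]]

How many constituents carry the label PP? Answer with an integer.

Listing each PP by its span: [PP below him]; [PP toward your frozen solution in my instrument]; [PP in my instrument] — that makes 3.

3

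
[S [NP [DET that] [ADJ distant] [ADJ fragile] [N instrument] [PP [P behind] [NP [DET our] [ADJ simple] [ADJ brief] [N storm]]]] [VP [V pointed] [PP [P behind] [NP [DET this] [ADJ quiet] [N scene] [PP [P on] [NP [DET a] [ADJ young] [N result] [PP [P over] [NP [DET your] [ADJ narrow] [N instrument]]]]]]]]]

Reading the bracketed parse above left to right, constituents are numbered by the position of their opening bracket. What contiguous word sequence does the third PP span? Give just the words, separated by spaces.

on a young result over your narrow instrument

In left-to-right order the PP constituents are "behind our simple brief storm"; "behind this quiet scene on a young result over your narrow instrument"; "on a young result over your narrow instrument"; "over your narrow instrument". Number 3 is "on a young result over your narrow instrument".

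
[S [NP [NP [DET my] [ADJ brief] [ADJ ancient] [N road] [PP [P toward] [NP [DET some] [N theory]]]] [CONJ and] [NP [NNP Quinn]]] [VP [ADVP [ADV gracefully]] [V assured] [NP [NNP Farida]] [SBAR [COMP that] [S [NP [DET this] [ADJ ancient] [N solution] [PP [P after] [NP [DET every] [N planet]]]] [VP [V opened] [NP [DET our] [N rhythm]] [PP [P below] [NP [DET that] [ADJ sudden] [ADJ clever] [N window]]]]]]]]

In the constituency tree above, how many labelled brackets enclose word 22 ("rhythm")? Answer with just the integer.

7

Path from the root down to the word: S → VP → SBAR → S → VP → NP → N. That is 7 enclosing brackets.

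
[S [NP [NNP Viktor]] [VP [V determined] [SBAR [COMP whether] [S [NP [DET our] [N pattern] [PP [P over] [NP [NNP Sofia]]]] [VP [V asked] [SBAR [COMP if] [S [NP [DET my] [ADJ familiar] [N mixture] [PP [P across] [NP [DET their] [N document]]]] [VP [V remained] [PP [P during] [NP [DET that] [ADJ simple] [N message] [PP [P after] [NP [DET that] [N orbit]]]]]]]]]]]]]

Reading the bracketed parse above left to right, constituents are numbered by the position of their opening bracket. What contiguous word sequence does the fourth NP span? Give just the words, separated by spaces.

my familiar mixture across their document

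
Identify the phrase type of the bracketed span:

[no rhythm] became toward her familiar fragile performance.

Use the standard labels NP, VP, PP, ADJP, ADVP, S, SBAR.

NP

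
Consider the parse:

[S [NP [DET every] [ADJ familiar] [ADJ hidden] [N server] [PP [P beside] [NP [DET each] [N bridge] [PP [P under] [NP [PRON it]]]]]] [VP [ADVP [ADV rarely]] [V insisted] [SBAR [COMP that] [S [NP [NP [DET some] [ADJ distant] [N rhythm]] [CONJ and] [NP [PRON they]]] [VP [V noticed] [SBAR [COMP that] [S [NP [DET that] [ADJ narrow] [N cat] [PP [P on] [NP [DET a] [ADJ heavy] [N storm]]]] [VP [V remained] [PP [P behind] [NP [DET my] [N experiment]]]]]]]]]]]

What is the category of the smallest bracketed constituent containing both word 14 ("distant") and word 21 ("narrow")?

S

Word 14 lies under S → VP → SBAR → S → NP → NP → ADJ; word 21 lies under S → VP → SBAR → S → VP → SBAR → S → NP → ADJ. The lowest shared node is the S.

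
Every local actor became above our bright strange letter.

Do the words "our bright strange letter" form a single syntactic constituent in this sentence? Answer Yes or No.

Yes

The sequence corresponds to a single NP node — the noun phrase "our bright strange letter".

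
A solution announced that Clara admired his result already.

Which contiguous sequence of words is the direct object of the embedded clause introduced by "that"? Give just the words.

"admired" heads the VP of the embedded clause introduced by "that", and "his result" is its direct object.

his result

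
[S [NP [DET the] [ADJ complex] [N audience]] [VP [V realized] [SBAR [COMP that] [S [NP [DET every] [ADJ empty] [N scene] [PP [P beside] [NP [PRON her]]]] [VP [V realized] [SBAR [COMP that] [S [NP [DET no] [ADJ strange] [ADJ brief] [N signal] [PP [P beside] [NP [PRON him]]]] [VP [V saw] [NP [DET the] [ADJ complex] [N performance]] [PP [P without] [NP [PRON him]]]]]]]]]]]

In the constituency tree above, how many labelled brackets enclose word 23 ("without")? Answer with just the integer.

10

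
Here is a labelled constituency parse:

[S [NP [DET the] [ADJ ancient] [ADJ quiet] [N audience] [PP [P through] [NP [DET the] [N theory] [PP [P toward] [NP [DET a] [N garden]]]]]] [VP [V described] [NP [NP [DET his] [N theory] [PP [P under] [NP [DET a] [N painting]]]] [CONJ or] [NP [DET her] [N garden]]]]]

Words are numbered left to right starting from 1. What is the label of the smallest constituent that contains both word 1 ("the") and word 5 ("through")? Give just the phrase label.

NP

The smallest bracket enclosing both words is [NP the ancient quiet audience through the theory toward a garden], so the label is NP.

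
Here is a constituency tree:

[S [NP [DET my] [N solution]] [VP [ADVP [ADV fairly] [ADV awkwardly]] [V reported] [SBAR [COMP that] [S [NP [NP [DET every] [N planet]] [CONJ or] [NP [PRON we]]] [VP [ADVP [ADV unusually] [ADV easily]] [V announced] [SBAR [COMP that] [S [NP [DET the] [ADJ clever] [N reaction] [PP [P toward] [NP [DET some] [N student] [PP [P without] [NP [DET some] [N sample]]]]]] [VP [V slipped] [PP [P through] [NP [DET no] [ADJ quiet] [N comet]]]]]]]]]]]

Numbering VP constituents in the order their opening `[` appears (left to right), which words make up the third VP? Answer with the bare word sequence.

slipped through no quiet comet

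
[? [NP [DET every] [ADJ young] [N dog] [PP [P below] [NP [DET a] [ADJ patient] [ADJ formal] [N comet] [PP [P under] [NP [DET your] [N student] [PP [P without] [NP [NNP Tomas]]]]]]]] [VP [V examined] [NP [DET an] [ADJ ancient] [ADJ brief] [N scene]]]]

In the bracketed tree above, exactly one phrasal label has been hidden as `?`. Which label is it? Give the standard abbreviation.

S

Looking at what the `?` directly dominates — NP, VP — this is a clause (S).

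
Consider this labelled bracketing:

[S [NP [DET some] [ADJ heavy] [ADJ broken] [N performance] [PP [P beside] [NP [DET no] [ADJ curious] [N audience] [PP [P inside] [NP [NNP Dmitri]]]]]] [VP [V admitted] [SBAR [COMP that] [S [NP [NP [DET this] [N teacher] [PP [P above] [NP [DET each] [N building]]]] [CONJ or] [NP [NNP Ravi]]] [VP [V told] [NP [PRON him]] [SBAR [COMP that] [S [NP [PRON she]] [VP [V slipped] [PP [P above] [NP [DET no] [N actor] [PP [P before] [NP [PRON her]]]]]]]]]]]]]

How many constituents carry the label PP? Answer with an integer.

The PP constituents are: [PP beside no curious audience inside Dmitri]; [PP inside Dmitri]; [PP above each building]; [PP above no actor before her]; [PP before her]. Total: 5.

5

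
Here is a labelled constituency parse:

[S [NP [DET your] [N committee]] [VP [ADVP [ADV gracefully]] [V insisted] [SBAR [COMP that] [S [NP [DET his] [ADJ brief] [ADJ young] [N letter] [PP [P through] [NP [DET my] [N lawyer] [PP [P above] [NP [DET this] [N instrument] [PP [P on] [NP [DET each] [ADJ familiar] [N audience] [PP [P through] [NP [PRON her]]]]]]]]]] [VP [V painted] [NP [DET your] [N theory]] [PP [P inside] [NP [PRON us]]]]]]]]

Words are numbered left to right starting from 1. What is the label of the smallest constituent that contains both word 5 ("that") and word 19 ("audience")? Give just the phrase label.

Word 5 lies under S → VP → SBAR → COMP; word 19 lies under S → VP → SBAR → S → NP → PP → NP → PP → NP → PP → NP → N. The lowest shared node is the SBAR.

SBAR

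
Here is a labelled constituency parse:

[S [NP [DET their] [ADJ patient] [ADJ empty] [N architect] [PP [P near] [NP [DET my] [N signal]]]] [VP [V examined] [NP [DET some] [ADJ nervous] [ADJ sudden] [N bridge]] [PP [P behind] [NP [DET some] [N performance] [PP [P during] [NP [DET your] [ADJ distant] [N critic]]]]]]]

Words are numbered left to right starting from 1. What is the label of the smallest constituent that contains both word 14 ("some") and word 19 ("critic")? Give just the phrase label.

NP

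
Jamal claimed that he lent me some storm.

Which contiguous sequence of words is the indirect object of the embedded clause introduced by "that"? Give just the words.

The verb of the embedded clause introduced by "that" is "lent"; its indirect object is the NP "me".

me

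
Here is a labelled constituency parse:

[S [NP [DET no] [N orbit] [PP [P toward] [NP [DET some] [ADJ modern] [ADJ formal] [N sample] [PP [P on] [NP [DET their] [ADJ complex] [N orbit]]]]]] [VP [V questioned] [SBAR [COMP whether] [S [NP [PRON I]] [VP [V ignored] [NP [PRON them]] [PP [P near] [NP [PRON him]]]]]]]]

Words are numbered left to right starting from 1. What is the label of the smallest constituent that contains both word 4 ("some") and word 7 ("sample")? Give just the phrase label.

Both words fall inside [NP some modern formal sample on their complex orbit] (words 4–11), and no smaller constituent contains them both. Label: NP.

NP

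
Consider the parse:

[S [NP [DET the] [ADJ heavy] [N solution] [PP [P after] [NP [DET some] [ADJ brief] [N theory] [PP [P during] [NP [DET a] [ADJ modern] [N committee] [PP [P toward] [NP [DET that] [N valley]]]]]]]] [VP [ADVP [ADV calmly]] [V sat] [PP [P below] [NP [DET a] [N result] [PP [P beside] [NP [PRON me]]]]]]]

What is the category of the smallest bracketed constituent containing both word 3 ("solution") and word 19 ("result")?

S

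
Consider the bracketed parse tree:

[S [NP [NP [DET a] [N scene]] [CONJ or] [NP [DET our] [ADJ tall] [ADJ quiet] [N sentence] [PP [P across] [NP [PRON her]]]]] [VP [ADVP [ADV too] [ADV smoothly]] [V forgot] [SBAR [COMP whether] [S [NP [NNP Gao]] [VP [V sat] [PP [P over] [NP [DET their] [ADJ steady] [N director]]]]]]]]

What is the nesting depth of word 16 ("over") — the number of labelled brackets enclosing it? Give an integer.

Counting open brackets not yet closed at "over": [S [VP [SBAR [S [VP [PP [P = 7.

7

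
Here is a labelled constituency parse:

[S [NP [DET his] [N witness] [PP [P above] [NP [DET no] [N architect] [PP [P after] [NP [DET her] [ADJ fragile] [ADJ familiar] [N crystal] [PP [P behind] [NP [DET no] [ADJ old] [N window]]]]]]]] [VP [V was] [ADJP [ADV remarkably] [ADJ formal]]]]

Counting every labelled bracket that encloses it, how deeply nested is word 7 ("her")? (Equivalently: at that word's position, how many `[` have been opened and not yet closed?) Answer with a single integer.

7

The word sits inside DET, which is inside NP, inside PP, inside NP, inside PP, inside NP, inside S — 7 brackets in all.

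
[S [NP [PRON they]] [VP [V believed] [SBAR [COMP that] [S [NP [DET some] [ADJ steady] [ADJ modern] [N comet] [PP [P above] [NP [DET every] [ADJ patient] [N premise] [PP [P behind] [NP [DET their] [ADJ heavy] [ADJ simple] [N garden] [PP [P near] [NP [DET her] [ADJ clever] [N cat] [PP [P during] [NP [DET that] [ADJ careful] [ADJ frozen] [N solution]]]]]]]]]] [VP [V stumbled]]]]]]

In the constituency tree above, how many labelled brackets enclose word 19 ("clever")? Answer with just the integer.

12

Path from the root down to the word: S → VP → SBAR → S → NP → PP → NP → PP → NP → PP → NP → ADJ. That is 12 enclosing brackets.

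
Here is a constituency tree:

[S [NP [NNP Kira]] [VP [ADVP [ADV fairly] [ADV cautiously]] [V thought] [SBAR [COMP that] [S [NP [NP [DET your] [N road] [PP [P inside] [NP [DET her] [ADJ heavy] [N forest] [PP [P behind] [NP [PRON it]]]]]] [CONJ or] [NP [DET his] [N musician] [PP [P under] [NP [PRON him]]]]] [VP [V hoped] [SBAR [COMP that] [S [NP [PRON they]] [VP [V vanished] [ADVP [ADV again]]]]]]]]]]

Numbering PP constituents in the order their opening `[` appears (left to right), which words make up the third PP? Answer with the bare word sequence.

In left-to-right order the PP constituents are "inside her heavy forest behind it"; "behind it"; "under him". Number 3 is "under him".

under him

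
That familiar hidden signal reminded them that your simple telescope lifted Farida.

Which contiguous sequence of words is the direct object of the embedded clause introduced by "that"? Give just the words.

Within the embedded clause introduced by "that", the direct object of "lifted" is "Farida".

Farida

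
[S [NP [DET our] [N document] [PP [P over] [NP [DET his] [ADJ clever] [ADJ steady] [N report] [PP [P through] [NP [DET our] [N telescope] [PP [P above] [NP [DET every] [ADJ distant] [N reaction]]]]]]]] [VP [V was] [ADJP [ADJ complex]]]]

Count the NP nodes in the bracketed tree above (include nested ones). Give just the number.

The NP constituents are: [NP our document over his clever steady report through our telescope above every distant reaction]; [NP his clever steady report through our telescope above every distant reaction]; [NP our telescope above every distant reaction]; [NP every distant reaction]. Total: 4.

4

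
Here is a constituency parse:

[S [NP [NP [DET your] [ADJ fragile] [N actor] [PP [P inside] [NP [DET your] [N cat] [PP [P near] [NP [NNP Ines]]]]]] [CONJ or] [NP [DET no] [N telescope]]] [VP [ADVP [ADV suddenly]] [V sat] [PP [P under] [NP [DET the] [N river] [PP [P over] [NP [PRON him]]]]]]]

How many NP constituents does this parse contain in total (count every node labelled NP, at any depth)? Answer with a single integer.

7

The NP constituents are: [NP your fragile actor inside your cat near Ines or no telescope]; [NP your fragile actor inside your cat near Ines]; [NP your cat near Ines]; [NP Ines]; [NP no telescope]; [NP the river over him] …. Total: 7.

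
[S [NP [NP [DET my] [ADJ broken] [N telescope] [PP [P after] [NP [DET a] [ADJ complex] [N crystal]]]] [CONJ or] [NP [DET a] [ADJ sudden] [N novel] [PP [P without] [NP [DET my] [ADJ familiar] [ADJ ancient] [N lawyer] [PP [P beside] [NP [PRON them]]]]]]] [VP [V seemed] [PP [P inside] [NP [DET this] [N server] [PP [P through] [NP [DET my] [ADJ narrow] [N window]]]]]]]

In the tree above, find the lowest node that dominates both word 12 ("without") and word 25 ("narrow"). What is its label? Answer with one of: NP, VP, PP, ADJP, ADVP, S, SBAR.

S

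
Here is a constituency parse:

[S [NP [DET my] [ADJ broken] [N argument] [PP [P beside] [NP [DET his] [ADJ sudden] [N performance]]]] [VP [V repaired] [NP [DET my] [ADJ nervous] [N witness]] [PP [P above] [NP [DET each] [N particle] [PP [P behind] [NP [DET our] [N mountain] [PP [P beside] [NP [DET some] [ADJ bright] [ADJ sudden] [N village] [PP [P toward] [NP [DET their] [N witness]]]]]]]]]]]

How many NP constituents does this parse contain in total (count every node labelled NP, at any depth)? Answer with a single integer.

7

The NP constituents are: [NP my broken argument beside his sudden performance]; [NP his sudden performance]; [NP my nervous witness]; [NP each particle behind our mountain beside some bright sudden village toward their witness]; [NP our mountain beside some bright sudden village toward their witness]; [NP some bright sudden village toward their witness] …. Total: 7.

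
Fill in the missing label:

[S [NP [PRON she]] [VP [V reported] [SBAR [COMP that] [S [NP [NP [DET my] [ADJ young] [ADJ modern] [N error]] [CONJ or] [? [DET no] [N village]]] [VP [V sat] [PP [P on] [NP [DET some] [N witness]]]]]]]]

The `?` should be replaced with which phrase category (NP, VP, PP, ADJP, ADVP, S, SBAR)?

The `?` node immediately contains: DET 'no', N 'village'. That is the internal structure of a noun phrase, so the label is NP.

NP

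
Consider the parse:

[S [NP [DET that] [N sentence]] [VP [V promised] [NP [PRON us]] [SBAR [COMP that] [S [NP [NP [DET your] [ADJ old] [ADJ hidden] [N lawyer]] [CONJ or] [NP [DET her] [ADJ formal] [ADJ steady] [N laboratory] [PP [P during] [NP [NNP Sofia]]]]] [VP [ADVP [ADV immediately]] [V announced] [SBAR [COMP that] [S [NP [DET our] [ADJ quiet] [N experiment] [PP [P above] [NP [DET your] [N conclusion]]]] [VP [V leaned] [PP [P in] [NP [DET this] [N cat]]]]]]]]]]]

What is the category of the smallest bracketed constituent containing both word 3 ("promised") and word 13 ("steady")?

Both words fall inside [VP promised us that your old hidden lawyer or her formal steady laboratory during Sofia immediately announced that our quiet experiment above your conclusion leaned in this cat] (words 3–29), and no smaller constituent contains them both. Label: VP.

VP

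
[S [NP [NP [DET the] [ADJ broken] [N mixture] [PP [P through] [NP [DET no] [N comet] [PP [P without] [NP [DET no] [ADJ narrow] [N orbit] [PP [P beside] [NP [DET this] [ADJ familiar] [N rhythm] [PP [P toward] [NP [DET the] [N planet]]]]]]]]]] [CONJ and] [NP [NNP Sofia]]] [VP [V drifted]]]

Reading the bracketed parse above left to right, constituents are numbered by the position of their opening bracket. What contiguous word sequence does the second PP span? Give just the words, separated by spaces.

without no narrow orbit beside this familiar rhythm toward the planet

In left-to-right order the PP constituents are "through no comet without no narrow orbit beside this familiar rhythm toward the planet"; "without no narrow orbit beside this familiar rhythm toward the planet"; "beside this familiar rhythm toward the planet"; "toward the planet". Number 2 is "without no narrow orbit beside this familiar rhythm toward the planet".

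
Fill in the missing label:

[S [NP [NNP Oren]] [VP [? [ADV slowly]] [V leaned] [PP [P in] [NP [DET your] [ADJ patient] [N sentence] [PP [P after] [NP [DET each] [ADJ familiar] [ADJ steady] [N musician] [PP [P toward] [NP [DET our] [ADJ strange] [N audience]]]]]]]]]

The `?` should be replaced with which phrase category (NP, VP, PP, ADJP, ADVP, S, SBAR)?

ADVP

A constituent whose immediate children are ADV 'slowly' is an adverb phrase: ADVP.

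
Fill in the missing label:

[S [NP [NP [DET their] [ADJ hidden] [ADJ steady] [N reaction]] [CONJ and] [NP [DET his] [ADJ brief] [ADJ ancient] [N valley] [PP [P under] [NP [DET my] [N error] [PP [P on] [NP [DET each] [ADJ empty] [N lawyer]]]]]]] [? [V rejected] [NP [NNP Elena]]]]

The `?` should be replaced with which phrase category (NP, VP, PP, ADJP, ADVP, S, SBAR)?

VP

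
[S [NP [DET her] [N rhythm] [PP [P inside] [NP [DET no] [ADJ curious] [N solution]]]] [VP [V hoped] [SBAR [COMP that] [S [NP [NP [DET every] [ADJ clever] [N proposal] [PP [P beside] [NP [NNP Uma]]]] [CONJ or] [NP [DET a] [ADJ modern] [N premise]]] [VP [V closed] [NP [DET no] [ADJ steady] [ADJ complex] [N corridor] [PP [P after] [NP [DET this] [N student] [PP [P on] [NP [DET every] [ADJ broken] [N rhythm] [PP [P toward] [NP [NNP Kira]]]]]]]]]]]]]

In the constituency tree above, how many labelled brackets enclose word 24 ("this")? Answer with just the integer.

Path from the root down to the word: S → VP → SBAR → S → VP → NP → PP → NP → DET. That is 9 enclosing brackets.

9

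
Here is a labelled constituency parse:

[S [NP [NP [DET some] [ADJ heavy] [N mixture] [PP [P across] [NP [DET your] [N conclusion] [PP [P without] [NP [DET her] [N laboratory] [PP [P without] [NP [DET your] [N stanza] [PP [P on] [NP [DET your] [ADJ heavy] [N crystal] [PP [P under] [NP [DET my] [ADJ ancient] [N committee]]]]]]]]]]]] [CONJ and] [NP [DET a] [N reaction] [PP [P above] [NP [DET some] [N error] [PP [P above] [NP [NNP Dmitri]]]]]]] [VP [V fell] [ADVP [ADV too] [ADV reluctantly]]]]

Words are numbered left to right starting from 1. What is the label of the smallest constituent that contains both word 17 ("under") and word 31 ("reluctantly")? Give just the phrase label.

S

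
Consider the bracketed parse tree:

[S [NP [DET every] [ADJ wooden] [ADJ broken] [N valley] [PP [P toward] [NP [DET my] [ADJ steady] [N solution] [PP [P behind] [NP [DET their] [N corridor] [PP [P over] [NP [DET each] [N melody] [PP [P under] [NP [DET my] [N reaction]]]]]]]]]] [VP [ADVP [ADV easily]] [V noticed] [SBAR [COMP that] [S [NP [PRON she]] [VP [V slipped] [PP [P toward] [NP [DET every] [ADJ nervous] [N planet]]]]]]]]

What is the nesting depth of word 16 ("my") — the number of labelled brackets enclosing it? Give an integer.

The word sits inside DET, which is inside NP, inside PP, inside NP, inside PP, inside NP, inside PP, inside NP, inside PP, inside NP, inside S — 11 brackets in all.

11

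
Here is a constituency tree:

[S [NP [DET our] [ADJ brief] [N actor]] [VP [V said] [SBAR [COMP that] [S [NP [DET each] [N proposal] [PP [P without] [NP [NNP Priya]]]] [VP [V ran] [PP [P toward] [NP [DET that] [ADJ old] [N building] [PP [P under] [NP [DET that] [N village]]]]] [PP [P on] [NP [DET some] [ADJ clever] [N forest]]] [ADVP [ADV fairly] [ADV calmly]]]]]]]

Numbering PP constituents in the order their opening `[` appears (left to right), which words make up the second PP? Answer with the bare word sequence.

toward that old building under that village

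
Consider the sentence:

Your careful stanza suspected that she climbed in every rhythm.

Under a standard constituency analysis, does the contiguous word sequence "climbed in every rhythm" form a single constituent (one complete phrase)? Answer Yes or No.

Yes

These words form the whole verb phrase headed by "climbed", so yes — one constituent.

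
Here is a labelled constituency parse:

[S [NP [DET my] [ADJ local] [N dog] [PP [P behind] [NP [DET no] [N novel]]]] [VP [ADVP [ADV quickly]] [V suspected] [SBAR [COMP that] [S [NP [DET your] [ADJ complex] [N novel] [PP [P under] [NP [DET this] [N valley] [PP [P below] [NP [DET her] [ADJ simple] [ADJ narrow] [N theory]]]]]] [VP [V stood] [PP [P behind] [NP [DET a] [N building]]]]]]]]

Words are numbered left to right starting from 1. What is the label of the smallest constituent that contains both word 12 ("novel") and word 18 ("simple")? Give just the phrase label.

NP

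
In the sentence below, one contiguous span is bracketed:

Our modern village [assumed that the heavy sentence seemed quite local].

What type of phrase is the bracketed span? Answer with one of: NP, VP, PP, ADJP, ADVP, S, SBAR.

The span is built around the verb "assumed" — a verb phrase (VP).

VP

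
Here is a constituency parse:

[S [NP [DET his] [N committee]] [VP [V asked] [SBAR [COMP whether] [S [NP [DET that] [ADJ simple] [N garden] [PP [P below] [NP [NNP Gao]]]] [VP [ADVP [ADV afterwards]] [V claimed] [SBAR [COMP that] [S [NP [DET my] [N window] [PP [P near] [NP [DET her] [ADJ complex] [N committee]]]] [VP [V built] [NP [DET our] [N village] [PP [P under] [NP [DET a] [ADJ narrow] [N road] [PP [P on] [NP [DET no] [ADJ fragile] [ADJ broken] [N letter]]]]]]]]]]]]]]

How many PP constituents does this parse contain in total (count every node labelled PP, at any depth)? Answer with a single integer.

4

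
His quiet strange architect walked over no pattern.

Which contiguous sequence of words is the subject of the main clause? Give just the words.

"his quiet strange architect" is the NP that combines with the VP headed by "walked" to form the main clause — the subject.

his quiet strange architect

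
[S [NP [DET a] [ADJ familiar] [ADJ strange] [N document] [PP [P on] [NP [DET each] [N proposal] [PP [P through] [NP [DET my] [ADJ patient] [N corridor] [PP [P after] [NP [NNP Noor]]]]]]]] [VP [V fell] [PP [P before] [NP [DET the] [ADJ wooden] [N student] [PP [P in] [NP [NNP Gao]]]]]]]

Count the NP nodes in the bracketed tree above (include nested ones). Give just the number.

6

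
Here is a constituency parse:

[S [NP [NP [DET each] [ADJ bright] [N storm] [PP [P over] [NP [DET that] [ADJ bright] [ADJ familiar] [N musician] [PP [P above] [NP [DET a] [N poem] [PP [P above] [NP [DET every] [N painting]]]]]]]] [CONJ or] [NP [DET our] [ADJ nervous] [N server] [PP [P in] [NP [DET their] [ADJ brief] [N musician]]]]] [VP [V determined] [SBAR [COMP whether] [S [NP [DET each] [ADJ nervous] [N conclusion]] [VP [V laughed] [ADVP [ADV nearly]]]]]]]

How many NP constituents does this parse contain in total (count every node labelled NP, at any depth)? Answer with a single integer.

Scanning left to right, an opening `[NP` appears at word positions 1, 1, 5, 10, 13, 16, 20, 25 — 8 in total.

8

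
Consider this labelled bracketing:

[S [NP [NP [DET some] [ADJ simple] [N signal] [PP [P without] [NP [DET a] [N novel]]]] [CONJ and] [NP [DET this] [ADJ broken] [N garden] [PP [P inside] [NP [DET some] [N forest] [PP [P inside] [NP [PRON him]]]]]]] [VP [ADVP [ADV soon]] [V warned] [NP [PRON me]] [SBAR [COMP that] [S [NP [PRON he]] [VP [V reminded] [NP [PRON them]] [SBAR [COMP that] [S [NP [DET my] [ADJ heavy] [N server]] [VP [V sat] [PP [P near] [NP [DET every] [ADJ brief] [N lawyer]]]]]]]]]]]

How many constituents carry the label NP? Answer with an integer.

11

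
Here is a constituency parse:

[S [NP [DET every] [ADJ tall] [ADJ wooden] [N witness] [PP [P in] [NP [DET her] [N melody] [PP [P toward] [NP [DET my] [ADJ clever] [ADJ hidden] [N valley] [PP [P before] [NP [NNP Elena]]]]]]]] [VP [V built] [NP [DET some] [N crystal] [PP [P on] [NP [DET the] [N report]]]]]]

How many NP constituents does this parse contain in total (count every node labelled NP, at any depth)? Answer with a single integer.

6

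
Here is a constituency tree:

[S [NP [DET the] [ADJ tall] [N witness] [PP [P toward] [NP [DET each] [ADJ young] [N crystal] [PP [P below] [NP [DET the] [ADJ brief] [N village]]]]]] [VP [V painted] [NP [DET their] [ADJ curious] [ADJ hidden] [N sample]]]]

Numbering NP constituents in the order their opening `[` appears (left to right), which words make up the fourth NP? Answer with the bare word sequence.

their curious hidden sample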